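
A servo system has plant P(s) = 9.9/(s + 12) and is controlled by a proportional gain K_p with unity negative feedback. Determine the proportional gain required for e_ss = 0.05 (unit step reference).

The loop is type 0, so e_ss(step) = 1/(1 + K_pos) with K_pos = K_p·P(0).
P(0) = 0.825. Require 1/(1 + K_p·0.825) = 0.05, so 1 + 0.825·K_p = 20.
K_p = (20 − 1)/0.825 = 23.

K_p = 23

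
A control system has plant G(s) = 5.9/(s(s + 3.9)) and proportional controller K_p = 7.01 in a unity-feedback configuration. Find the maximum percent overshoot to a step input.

The closed-loop denominator s² + 3.9s + 41.36 gives ω_n = √41.36 = 6.431 and ζ = 3.9/(2ω_n) = 0.3032.
%OS = 100·exp(−πζ/√(1−ζ²)) = 100·exp(−π·0.3032/√0.9081) = 36.8%.

36.8%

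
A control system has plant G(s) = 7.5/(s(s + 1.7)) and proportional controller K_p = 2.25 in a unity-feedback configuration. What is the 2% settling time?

T_s ≈ 4.71 s

Closed-loop characteristic equation: s² + 1.7s + 16.88 = 0, so ω_n = 4.108 rad/s and ζ = 1.7/(2·4.108) = 0.2069.
2% settling time T_s ≈ 4/(ζω_n) = 4/0.85 = 4.71 s.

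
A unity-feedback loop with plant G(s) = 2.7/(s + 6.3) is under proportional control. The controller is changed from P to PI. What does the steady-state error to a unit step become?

Adding integral action puts a pole at s = 0 in the forward path, raising the system type to 1; a type-1 loop has zero steady-state error to a step.

0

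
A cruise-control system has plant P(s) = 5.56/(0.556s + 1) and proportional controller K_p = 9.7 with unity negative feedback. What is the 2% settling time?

Closed loop: T(s) = K_p·P/(1+K_p·P) = 53.93/(0.556s + 1 + 53.93), with pole at s = −(1 + 53.93)/0.556 = −98.8.
τ = 1/98.8 = 0.01012 s, so 2% settling time ≈ 4τ = 0.0405 s.

T_s ≈ 0.0405 s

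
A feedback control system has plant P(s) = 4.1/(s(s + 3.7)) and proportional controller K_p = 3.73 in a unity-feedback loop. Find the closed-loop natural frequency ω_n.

With unity feedback the closed-loop characteristic equation is s² + 3.7s + 3.73·4.1 = s² + 3.7s + 15.29 = 0.
Matching s² + 2ζω_n s + ω_n²: ω_n = √15.29 = 3.911 rad/s and 2ζω_n = 3.7, so ζ = 3.7/(2·3.911) = 0.473.

ω_n = 3.91 rad/s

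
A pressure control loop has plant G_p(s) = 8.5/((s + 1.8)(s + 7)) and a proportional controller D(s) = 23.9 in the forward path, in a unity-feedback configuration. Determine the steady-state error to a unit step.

The loop is type 0. Static position error constant K_pos = D(0)·G_p(0) = 23.9·0.6746 = 16.12.
Steady-state error to a unit step: e_ss = 1/(1+K_pos) = 1/17.12 = 0.0584.

0.0584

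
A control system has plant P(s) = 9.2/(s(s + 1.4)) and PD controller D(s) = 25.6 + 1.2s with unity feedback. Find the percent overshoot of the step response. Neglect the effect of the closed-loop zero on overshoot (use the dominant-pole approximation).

Forward path: (25.6 + 1.2s)·9.2/(s(s+1.4)). The closed-loop characteristic equation is s² + (1.4 + 9.2·1.2)s + 9.2·25.6 = 0.
That is s² + 12.44s + 235.5 = 0, so ω_n = 15.35 rad/s and ζ = 12.44/(2·15.35) = 0.4053.
%OS = 100·exp(−πζ/√(1−ζ²)) = 24.8%.

24.8%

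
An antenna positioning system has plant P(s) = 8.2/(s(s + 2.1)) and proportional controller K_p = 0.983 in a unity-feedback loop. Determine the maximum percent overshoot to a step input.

Closed-loop characteristic equation: s² + 2.1s + 8.061 = 0, so ω_n = 2.839 rad/s and ζ = 2.1/(2·2.839) = 0.3698.
%OS = 100·exp(−πζ/√(1−ζ²)) = 100·exp(−π·0.3698/√0.8632) = 28.6%.

28.6%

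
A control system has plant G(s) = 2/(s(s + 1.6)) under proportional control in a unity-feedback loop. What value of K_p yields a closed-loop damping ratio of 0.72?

K_p = 0.617

Closed-loop characteristic equation: s² + 1.6s + K_p·2 = 0.
So ω_n = √(2K_p) and 2ζω_n = 1.6, giving ζ = 1.6/(2√(2K_p)).
Setting ζ = 0.72: √(2K_p) = 1.6/(2·0.72) = 1.111, so K_p = 1.235/2 = 0.617.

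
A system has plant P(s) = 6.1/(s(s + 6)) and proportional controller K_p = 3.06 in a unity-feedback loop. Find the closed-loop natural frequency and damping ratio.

ω_n = 4.32 rad/s, ζ = 0.694

1 + K_p·P(s) = 0 gives s² + 6s + 18.67 = 0.
Matching s² + 2ζω_n s + ω_n²: ω_n = √18.67 = 4.32 rad/s and 2ζω_n = 6, so ζ = 6/(2·4.32) = 0.694.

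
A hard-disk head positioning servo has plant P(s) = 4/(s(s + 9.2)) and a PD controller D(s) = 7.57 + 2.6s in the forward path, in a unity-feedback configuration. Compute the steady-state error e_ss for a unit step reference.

The open loop D(s)P(s) has a pole at the origin (type 1), so the static position error constant is infinite and e_ss = 1/(1+∞) = 0.

0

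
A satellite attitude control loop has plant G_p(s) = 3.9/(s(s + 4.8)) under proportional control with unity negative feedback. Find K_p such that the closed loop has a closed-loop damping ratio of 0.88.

K_p = 1.91

Closed-loop characteristic equation: s² + 4.8s + K_p·3.9 = 0.
So ω_n = √(3.9K_p) and 2ζω_n = 4.8, giving ζ = 4.8/(2√(3.9K_p)).
Setting ζ = 0.88: √(3.9K_p) = 4.8/(2·0.88) = 2.727, so K_p = 7.438/3.9 = 1.91.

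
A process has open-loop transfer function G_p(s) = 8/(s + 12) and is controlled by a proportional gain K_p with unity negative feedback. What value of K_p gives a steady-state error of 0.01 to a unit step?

K_p = 148

For a type-0 loop with proportional control, e_ss = 1/(1 + K_p·G_p(0)).
G_p(0) = 0.6667. Require 1/(1 + K_p·0.6667) = 0.01, so 1 + 0.6667·K_p = 100.
K_p = (100 − 1)/0.6667 = 148.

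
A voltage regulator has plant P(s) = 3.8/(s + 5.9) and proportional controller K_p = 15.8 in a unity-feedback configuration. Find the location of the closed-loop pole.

Closed-loop transfer function: T(s) = K_p·P(s)/(1 + K_p·P(s)) = 60.04/(s + 5.9 + 60.04) = 60.04/(s + 65.94).
The closed-loop pole is at s = −65.94.

s = -65.94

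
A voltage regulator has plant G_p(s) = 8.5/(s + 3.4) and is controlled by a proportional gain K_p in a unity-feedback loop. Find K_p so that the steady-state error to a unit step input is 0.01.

Steady-state error for a unit step on this type-0 loop is 1/(1 + K_p·G_p(0)).
G_p(0) = 2.5. Require 1/(1 + K_p·2.5) = 0.01, so 1 + 2.5·K_p = 100.
K_p = (100 − 1)/2.5 = 39.6.

K_p = 39.6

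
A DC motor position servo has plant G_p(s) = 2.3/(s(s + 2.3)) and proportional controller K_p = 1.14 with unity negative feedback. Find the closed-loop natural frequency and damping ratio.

ω_n = 1.62 rad/s, ζ = 0.71

With unity feedback the closed-loop characteristic equation is s² + 2.3s + 1.14·2.3 = s² + 2.3s + 2.622 = 0.
Matching s² + 2ζω_n s + ω_n²: ω_n = √2.622 = 1.619 rad/s and 2ζω_n = 2.3, so ζ = 2.3/(2·1.619) = 0.71.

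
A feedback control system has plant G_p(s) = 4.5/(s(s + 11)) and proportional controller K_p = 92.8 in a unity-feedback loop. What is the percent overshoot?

41.6%

From 1 + K_pG_p(s) = 0: s² + 11s + 417.6 = 0 ⇒ ω_n = 20.44, ζ = 0.2691.
%OS = 100·exp(−πζ/√(1−ζ²)) = 100·exp(−π·0.2691/√0.9276) = 41.6%.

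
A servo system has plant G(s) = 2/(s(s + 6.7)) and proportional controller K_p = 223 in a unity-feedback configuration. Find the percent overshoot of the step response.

Closed-loop characteristic equation: s² + 6.7s + 446 = 0, so ω_n = 21.12 rad/s and ζ = 6.7/(2·21.12) = 0.1586.
%OS = 100·exp(−πζ/√(1−ζ²)) = 100·exp(−π·0.1586/√0.9748) = 60.4%.

60.4%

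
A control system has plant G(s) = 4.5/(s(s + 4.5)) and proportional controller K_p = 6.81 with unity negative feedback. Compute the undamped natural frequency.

The closed-loop denominator is s(s+4.5) + 6.81·4.5 = s² + 4.5s + 30.64.
Matching s² + 2ζω_n s + ω_n²: ω_n = √30.64 = 5.536 rad/s and 2ζω_n = 4.5, so ζ = 4.5/(2·5.536) = 0.406.

ω_n = 5.54 rad/s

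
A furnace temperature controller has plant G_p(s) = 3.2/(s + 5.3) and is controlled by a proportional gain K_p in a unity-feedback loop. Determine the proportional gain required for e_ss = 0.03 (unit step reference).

K_p = 53.6

The loop is type 0, so e_ss(step) = 1/(1 + K_pos) with K_pos = K_p·G_p(0).
G_p(0) = 0.6038. Require 1/(1 + K_p·0.6038) = 0.03, so 1 + 0.6038·K_p = 33.33.
K_p = (33.33 − 1)/0.6038 = 53.6.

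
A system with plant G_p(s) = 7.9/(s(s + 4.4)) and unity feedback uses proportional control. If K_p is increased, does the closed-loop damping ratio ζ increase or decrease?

ζ = 4.4/(2√(7.9K_p)); increasing K_p raises the denominator, so ζ falls.

decrease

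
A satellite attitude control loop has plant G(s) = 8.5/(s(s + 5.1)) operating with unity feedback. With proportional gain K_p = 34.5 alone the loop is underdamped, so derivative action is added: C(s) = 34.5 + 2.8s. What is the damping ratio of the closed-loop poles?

ζ = 0.844

Forward path: (34.5 + 2.8s)·8.5/(s(s+5.1)). The closed-loop characteristic equation is s² + (5.1 + 8.5·2.8)s + 8.5·34.5 = 0.
That is s² + 28.9s + 293.2 = 0, so ω_n = 17.12 rad/s and ζ = 28.9/(2·17.12) = 0.8438.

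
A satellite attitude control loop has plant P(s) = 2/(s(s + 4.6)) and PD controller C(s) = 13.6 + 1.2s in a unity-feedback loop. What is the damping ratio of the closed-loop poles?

Forward path: (13.6 + 1.2s)·2/(s(s+4.6)). The closed-loop characteristic equation is s² + (4.6 + 2·1.2)s + 2·13.6 = 0.
That is s² + 7s + 27.2 = 0, so ω_n = 5.215 rad/s and ζ = 7/(2·5.215) = 0.6711.

ζ = 0.671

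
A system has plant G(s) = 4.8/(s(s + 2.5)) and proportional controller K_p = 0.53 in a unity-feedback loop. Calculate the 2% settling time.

From 1 + K_pG(s) = 0: s² + 2.5s + 2.544 = 0 ⇒ ω_n = 1.595, ζ = 0.7837.
2% settling time T_s ≈ 4/(ζω_n) = 4/1.25 = 3.2 s.

T_s ≈ 3.2 s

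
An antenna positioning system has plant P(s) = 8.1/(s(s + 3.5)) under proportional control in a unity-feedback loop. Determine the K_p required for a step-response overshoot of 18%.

K_p = 1.65

From %OS = 100·exp(−πζ/√(1−ζ²)) = 18%, ζ = −ln(0.18)/√(π²+ln²(0.18)) = 0.4791.
Characteristic equation s² + 3.5s + 8.1K_p = 0 gives ζ = 3.5/(2√(8.1K_p)).
Setting ζ = 0.4791: √(8.1K_p) = 3.5/(2·0.4791) = 3.653, so K_p = 13.34/8.1 = 1.65.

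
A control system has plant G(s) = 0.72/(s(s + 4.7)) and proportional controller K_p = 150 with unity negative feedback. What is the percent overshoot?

48.2%

From 1 + K_pG(s) = 0: s² + 4.7s + 108 = 0 ⇒ ω_n = 10.39, ζ = 0.2261.
%OS = 100·exp(−πζ/√(1−ζ²)) = 100·exp(−π·0.2261/√0.9489) = 48.2%.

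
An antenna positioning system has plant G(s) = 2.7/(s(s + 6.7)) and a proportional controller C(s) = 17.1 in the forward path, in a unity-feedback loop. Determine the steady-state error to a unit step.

The open loop C(s)G(s) has a pole at the origin (type 1), so the static position error constant is infinite and e_ss = 1/(1+∞) = 0.

0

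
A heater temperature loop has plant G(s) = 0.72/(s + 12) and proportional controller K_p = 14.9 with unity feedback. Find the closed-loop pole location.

Closed-loop transfer function: T(s) = K_p·G(s)/(1 + K_p·G(s)) = 10.73/(s + 12 + 10.73) = 10.73/(s + 22.73).
The closed-loop pole is at s = −22.73.

s = -22.73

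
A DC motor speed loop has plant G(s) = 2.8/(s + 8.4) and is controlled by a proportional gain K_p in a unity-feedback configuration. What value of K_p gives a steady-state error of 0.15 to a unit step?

For a type-0 loop with proportional control, e_ss = 1/(1 + K_p·G(0)).
G(0) = 0.3333. Require 1/(1 + K_p·0.3333) = 0.15, so 1 + 0.3333·K_p = 6.667.
K_p = (6.667 − 1)/0.3333 = 17.

K_p = 17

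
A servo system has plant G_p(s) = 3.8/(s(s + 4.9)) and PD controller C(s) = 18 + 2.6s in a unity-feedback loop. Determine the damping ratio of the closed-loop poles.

ζ = 0.894

Forward path: (18 + 2.6s)·3.8/(s(s+4.9)). The closed-loop characteristic equation is s² + (4.9 + 3.8·2.6)s + 3.8·18 = 0.
That is s² + 14.78s + 68.4 = 0, so ω_n = 8.27 rad/s and ζ = 14.78/(2·8.27) = 0.8935.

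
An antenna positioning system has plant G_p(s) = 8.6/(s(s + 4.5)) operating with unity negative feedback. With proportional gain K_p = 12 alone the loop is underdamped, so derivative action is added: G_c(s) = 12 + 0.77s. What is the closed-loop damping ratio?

Forward path: (12 + 0.77s)·8.6/(s(s+4.5)). The closed-loop characteristic equation is s² + (4.5 + 8.6·0.77)s + 8.6·12 = 0.
That is s² + 11.12s + 103.2 = 0, so ω_n = 10.16 rad/s and ζ = 11.12/(2·10.16) = 0.5474.

ζ = 0.547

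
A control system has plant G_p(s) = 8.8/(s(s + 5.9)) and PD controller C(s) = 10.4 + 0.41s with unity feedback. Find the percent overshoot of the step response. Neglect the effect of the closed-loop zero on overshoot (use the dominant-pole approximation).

16.5%

Forward path: (10.4 + 0.41s)·8.8/(s(s+5.9)). The closed-loop characteristic equation is s² + (5.9 + 8.8·0.41)s + 8.8·10.4 = 0.
That is s² + 9.508s + 91.52 = 0, so ω_n = 9.567 rad/s and ζ = 9.508/(2·9.567) = 0.4969.
%OS = 100·exp(−πζ/√(1−ζ²)) = 16.5%.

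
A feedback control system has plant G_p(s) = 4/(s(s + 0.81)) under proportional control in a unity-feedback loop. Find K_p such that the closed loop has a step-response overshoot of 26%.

From %OS = 100·exp(−πζ/√(1−ζ²)) = 26%, ζ = −ln(0.26)/√(π²+ln²(0.26)) = 0.3941.
Characteristic equation s² + 0.81s + 4K_p = 0 gives ζ = 0.81/(2√(4K_p)).
Setting ζ = 0.3941: √(4K_p) = 0.81/(2·0.3941) = 1.028, so K_p = 1.056/4 = 0.264.

K_p = 0.264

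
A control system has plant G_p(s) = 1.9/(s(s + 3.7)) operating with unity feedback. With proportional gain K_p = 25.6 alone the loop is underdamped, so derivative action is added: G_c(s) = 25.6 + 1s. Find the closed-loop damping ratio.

Forward path: (25.6 + 1s)·1.9/(s(s+3.7)). The closed-loop characteristic equation is s² + (3.7 + 1.9·1)s + 1.9·25.6 = 0.
That is s² + 5.6s + 48.64 = 0, so ω_n = 6.974 rad/s and ζ = 5.6/(2·6.974) = 0.4015.

ζ = 0.401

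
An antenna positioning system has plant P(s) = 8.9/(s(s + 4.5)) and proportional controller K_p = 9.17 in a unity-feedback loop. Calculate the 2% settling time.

T_s ≈ 1.78 s

The closed-loop denominator s² + 4.5s + 81.61 gives ω_n = √81.61 = 9.034 and ζ = 4.5/(2ω_n) = 0.2491.
2% settling time T_s ≈ 4/(ζω_n) = 4/2.25 = 1.78 s.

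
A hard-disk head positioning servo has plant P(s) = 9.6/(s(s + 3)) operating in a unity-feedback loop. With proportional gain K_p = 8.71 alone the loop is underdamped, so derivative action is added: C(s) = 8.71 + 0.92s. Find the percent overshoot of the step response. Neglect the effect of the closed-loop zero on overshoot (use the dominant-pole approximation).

6.96%

Forward path: (8.71 + 0.92s)·9.6/(s(s+3)). The closed-loop characteristic equation is s² + (3 + 9.6·0.92)s + 9.6·8.71 = 0.
That is s² + 11.83s + 83.62 = 0, so ω_n = 9.144 rad/s and ζ = 11.83/(2·9.144) = 0.647.
%OS = 100·exp(−πζ/√(1−ζ²)) = 6.96%.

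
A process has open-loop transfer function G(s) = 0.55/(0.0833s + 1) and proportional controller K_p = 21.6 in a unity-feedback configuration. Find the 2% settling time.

T_s ≈ 0.0259 s

Closed loop: T(s) = K_p·G/(1+K_p·G) = 11.88/(0.0833s + 1 + 11.88), with pole at s = −(1 + 11.88)/0.0833 = −154.6.
τ = 1/154.6 = 0.006467 s, so 2% settling time ≈ 4τ = 0.0259 s.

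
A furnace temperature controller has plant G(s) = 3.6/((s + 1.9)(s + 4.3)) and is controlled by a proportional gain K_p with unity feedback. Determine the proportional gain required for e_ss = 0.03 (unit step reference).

K_p = 73.4

For a type-0 loop with proportional control, e_ss = 1/(1 + K_p·G(0)).
G(0) = 0.4406. Require 1/(1 + K_p·0.4406) = 0.03, so 1 + 0.4406·K_p = 33.33.
K_p = (33.33 − 1)/0.4406 = 73.4.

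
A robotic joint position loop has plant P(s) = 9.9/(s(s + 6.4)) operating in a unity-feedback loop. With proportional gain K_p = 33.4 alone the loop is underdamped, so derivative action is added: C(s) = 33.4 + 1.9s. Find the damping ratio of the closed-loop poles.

Forward path: (33.4 + 1.9s)·9.9/(s(s+6.4)). The closed-loop characteristic equation is s² + (6.4 + 9.9·1.9)s + 9.9·33.4 = 0.
That is s² + 25.21s + 330.7 = 0, so ω_n = 18.18 rad/s and ζ = 25.21/(2·18.18) = 0.6932.

ζ = 0.693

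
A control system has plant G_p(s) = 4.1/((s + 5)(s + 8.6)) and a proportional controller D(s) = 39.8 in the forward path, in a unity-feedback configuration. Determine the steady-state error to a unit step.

The loop is type 0. Static position error constant K_pos = D(0)·G_p(0) = 39.8·0.09535 = 3.795.
Steady-state error to a unit step: e_ss = 1/(1+K_pos) = 1/4.795 = 0.209.

0.209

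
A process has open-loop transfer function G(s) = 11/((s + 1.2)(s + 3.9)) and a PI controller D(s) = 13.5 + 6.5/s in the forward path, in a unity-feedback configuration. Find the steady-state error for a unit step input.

The open loop D(s)G(s) has a pole at the origin (type 1), so the static position error constant is infinite and e_ss = 1/(1+∞) = 0.

0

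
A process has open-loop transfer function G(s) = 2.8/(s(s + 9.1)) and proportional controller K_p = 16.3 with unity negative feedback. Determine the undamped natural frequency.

With unity feedback the closed-loop characteristic equation is s² + 9.1s + 16.3·2.8 = s² + 9.1s + 45.64 = 0.
So ω_n² = 45.64 ⇒ ω_n = 6.756 rad/s, and ζ = 9.1/(2ω_n) = 0.674.

ω_n = 6.76 rad/s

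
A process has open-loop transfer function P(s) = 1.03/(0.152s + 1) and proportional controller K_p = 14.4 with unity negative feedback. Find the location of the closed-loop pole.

s = -104.2

Closed loop: T(s) = K_p·P/(1+K_p·P) = 14.83/(0.152s + 1 + 14.83), with pole at s = −(1 + 14.83)/0.152 = −104.2.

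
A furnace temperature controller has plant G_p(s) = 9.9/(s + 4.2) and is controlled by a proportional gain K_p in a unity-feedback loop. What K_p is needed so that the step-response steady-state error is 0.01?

K_p = 42

The loop is type 0, so e_ss(step) = 1/(1 + K_pos) with K_pos = K_p·G_p(0).
G_p(0) = 2.357. Require 1/(1 + K_p·2.357) = 0.01, so 1 + 2.357·K_p = 100.
K_p = (100 − 1)/2.357 = 42.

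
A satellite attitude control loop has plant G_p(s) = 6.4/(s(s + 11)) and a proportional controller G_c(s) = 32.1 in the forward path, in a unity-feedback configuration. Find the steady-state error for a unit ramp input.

0.0535

The loop has one pole at the origin (type 1). Velocity error constant K_v = lim_{s→0} s·G_c(s)G_p(s) = 32.1·6.4/11 = 18.68.
Steady-state error to a unit ramp: e_ss = 1/K_v = 0.0535.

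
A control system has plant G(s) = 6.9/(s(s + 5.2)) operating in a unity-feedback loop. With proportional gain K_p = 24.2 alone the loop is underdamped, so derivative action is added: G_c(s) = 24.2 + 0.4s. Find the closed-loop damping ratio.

Forward path: (24.2 + 0.4s)·6.9/(s(s+5.2)). The closed-loop characteristic equation is s² + (5.2 + 6.9·0.4)s + 6.9·24.2 = 0.
That is s² + 7.96s + 167 = 0, so ω_n = 12.92 rad/s and ζ = 7.96/(2·12.92) = 0.308.

ζ = 0.308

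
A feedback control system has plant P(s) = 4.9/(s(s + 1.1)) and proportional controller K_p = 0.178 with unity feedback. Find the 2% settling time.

T_s ≈ 7.27 s

Closed-loop characteristic equation: s² + 1.1s + 0.8722 = 0, so ω_n = 0.9339 rad/s and ζ = 1.1/(2·0.9339) = 0.5889.
2% settling time T_s ≈ 4/(ζω_n) = 4/0.55 = 7.27 s.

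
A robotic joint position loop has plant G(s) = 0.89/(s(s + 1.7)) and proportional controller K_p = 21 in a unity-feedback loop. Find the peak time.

The closed-loop denominator s² + 1.7s + 18.69 gives ω_n = √18.69 = 4.323 and ζ = 1.7/(2ω_n) = 0.1966.
Damped frequency ω_d = ω_n√(1−ζ²) = 4.239 rad/s, so peak time T_p = π/ω_d = 0.741 s.

T_p = 0.741 s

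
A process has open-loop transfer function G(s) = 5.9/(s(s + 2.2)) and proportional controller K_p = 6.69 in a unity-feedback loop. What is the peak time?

T_p = 0.508 s

The closed-loop denominator s² + 2.2s + 39.47 gives ω_n = √39.47 = 6.283 and ζ = 2.2/(2ω_n) = 0.1751.
Damped frequency ω_d = ω_n√(1−ζ²) = 6.186 rad/s, so peak time T_p = π/ω_d = 0.508 s.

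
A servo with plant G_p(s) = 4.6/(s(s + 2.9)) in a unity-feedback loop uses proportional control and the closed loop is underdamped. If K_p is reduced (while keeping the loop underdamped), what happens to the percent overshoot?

decrease

ζ = 2.9/(2√(4.6K_p)) rises as K_p falls; higher damping means less overshoot.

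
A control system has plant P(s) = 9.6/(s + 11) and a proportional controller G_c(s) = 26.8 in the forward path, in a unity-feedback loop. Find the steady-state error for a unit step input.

0.041

The loop is type 0. Static position error constant K_pos = G_c(0)·P(0) = 26.8·0.8727 = 23.39.
Steady-state error to a unit step: e_ss = 1/(1+K_pos) = 1/24.39 = 0.041.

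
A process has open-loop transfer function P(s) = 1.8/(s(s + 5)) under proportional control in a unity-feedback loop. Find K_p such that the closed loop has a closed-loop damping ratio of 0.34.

Closed-loop characteristic equation: s² + 5s + K_p·1.8 = 0.
So ω_n = √(1.8K_p) and 2ζω_n = 5, giving ζ = 5/(2√(1.8K_p)).
Setting ζ = 0.34: √(1.8K_p) = 5/(2·0.34) = 7.353, so K_p = 54.07/1.8 = 30.

K_p = 30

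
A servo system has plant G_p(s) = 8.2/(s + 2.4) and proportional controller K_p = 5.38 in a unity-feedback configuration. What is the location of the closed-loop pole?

Closed-loop transfer function: T(s) = K_p·G_p(s)/(1 + K_p·G_p(s)) = 44.12/(s + 2.4 + 44.12) = 44.12/(s + 46.52).
The closed-loop pole is at s = −46.52.

s = -46.52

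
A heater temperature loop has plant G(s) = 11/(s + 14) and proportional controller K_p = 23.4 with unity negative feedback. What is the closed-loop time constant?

τ = 0.00368 s

Closed-loop transfer function: T(s) = K_p·G(s)/(1 + K_p·G(s)) = 257.4/(s + 14 + 257.4) = 257.4/(s + 271.4).
Time constant τ = 1/271.4 = 0.00368 s.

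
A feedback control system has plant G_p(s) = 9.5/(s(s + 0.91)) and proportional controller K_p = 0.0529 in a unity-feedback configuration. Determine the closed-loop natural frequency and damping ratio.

ω_n = 0.709 rad/s, ζ = 0.642

The closed-loop denominator is s(s+0.91) + 0.0529·9.5 = s² + 0.91s + 0.5026.
So ω_n² = 0.5026 ⇒ ω_n = 0.7089 rad/s, and ζ = 0.91/(2ω_n) = 0.642.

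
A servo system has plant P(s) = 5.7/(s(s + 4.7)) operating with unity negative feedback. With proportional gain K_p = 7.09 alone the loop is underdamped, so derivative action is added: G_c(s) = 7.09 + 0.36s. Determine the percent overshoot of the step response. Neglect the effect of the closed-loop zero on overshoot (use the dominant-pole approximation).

14%

Forward path: (7.09 + 0.36s)·5.7/(s(s+4.7)). The closed-loop characteristic equation is s² + (4.7 + 5.7·0.36)s + 5.7·7.09 = 0.
That is s² + 6.752s + 40.41 = 0, so ω_n = 6.357 rad/s and ζ = 6.752/(2·6.357) = 0.5311.
%OS = 100·exp(−πζ/√(1−ζ²)) = 14%.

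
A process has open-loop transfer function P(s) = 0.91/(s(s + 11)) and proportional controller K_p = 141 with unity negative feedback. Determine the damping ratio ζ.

1 + K_p·P(s) = 0 gives s² + 11s + 128.3 = 0.
So ω_n² = 128.3 ⇒ ω_n = 11.33 rad/s, and ζ = 11/(2ω_n) = 0.486.

ζ = 0.486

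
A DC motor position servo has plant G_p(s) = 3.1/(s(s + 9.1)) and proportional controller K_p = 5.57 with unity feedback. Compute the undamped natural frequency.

ω_n = 4.16 rad/s

With unity feedback the closed-loop characteristic equation is s² + 9.1s + 5.57·3.1 = s² + 9.1s + 17.27 = 0.
So ω_n² = 17.27 ⇒ ω_n = 4.155 rad/s, and ζ = 9.1/(2ω_n) = 1.09.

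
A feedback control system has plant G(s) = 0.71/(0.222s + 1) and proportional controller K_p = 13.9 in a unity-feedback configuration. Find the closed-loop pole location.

Closed loop: T(s) = K_p·G/(1+K_p·G) = 9.869/(0.222s + 1 + 9.869), with pole at s = −(1 + 9.869)/0.222 = −48.96.

s = -48.96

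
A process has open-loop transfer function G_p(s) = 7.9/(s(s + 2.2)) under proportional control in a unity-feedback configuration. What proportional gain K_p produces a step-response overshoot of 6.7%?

K_p = 0.36

From %OS = 100·exp(−πζ/√(1−ζ²)) = 6.7%, ζ = −ln(0.067)/√(π²+ln²(0.067)) = 0.6522.
Characteristic equation s² + 2.2s + 7.9K_p = 0 gives ζ = 2.2/(2√(7.9K_p)).
Setting ζ = 0.6522: √(7.9K_p) = 2.2/(2·0.6522) = 1.687, so K_p = 2.844/7.9 = 0.36.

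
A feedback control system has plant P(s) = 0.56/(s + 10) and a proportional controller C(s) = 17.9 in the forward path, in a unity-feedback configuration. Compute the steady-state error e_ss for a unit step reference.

The loop is type 0. Static position error constant K_pos = C(0)·P(0) = 17.9·0.056 = 1.002.
Steady-state error to a unit step: e_ss = 1/(1+K_pos) = 1/2.002 = 0.499.

0.499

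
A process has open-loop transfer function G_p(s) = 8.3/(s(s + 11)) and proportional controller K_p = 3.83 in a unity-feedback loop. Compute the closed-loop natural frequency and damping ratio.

ω_n = 5.64 rad/s, ζ = 0.975

With unity feedback the closed-loop characteristic equation is s² + 11s + 3.83·8.3 = s² + 11s + 31.79 = 0.
Matching s² + 2ζω_n s + ω_n²: ω_n = √31.79 = 5.638 rad/s and 2ζω_n = 11, so ζ = 11/(2·5.638) = 0.975.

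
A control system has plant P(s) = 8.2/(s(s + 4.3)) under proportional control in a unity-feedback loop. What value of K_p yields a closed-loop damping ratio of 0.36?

K_p = 4.35

Closed-loop characteristic equation: s² + 4.3s + K_p·8.2 = 0.
So ω_n = √(8.2K_p) and 2ζω_n = 4.3, giving ζ = 4.3/(2√(8.2K_p)).
Setting ζ = 0.36: √(8.2K_p) = 4.3/(2·0.36) = 5.972, so K_p = 35.67/8.2 = 4.35.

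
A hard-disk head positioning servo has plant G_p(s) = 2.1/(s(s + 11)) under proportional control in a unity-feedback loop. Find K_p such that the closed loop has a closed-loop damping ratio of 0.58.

Closed-loop characteristic equation: s² + 11s + K_p·2.1 = 0.
So ω_n = √(2.1K_p) and 2ζω_n = 11, giving ζ = 11/(2√(2.1K_p)).
Setting ζ = 0.58: √(2.1K_p) = 11/(2·0.58) = 9.483, so K_p = 89.92/2.1 = 42.8.

K_p = 42.8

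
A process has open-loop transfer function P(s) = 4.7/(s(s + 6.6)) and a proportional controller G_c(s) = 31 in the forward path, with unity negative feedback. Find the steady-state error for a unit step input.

The open loop G_c(s)P(s) has a pole at the origin (type 1), so the static position error constant is infinite and e_ss = 1/(1+∞) = 0.

0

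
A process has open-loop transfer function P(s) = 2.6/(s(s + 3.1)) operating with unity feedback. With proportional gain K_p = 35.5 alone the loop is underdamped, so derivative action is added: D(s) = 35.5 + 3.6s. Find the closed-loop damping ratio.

ζ = 0.648

Forward path: (35.5 + 3.6s)·2.6/(s(s+3.1)). The closed-loop characteristic equation is s² + (3.1 + 2.6·3.6)s + 2.6·35.5 = 0.
That is s² + 12.46s + 92.3 = 0, so ω_n = 9.607 rad/s and ζ = 12.46/(2·9.607) = 0.6485.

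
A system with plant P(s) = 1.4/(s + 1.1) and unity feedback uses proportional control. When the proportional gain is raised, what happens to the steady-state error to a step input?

e_ss = 1/(1 + K_p·P(0)); a larger K_p raises the denominator, so e_ss decreases.

decrease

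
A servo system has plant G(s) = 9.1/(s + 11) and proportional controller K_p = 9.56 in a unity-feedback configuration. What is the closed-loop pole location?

s = -98

Closed-loop transfer function: T(s) = K_p·G(s)/(1 + K_p·G(s)) = 87/(s + 11 + 87) = 87/(s + 98).
The closed-loop pole is at s = −98.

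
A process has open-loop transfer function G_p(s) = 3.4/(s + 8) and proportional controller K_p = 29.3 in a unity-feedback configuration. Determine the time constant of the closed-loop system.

τ = 0.00929 s

Closed-loop transfer function: T(s) = K_p·G_p(s)/(1 + K_p·G_p(s)) = 99.62/(s + 8 + 99.62) = 99.62/(s + 107.6).
Time constant τ = 1/107.6 = 0.00929 s.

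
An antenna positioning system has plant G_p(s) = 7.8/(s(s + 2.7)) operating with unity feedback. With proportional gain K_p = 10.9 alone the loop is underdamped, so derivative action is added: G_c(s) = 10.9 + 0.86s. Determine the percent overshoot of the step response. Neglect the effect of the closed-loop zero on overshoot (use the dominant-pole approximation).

15.5%

Forward path: (10.9 + 0.86s)·7.8/(s(s+2.7)). The closed-loop characteristic equation is s² + (2.7 + 7.8·0.86)s + 7.8·10.9 = 0.
That is s² + 9.408s + 85.02 = 0, so ω_n = 9.221 rad/s and ζ = 9.408/(2·9.221) = 0.5102.
%OS = 100·exp(−πζ/√(1−ζ²)) = 15.5%.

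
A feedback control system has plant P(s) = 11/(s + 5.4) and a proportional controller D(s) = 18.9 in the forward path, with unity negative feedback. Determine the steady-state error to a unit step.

0.0253

The loop is type 0. Static position error constant K_pos = D(0)·P(0) = 18.9·2.037 = 38.5.
Steady-state error to a unit step: e_ss = 1/(1+K_pos) = 1/39.5 = 0.0253.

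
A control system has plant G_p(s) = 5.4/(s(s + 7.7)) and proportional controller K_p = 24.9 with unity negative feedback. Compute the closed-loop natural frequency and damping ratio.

ω_n = 11.6 rad/s, ζ = 0.332

With unity feedback the closed-loop characteristic equation is s² + 7.7s + 24.9·5.4 = s² + 7.7s + 134.5 = 0.
Matching s² + 2ζω_n s + ω_n²: ω_n = √134.5 = 11.6 rad/s and 2ζω_n = 7.7, so ζ = 7.7/(2·11.6) = 0.332.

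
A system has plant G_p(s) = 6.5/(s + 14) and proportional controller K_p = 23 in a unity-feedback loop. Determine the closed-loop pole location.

Closed-loop transfer function: T(s) = K_p·G_p(s)/(1 + K_p·G_p(s)) = 149.5/(s + 14 + 149.5) = 149.5/(s + 163.5).
The closed-loop pole is at s = −163.5.

s = -163.5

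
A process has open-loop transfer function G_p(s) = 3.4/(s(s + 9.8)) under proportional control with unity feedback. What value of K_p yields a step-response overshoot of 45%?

K_p = 116

From %OS = 100·exp(−πζ/√(1−ζ²)) = 45%, ζ = −ln(0.45)/√(π²+ln²(0.45)) = 0.2463.
Characteristic equation s² + 9.8s + 3.4K_p = 0 gives ζ = 9.8/(2√(3.4K_p)).
Setting ζ = 0.2463: √(3.4K_p) = 9.8/(2·0.2463) = 19.89, so K_p = 395.7/3.4 = 116.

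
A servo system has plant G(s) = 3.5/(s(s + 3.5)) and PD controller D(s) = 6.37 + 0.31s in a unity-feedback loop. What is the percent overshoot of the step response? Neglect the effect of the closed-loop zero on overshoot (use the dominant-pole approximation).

17.5%

Forward path: (6.37 + 0.31s)·3.5/(s(s+3.5)). The closed-loop characteristic equation is s² + (3.5 + 3.5·0.31)s + 3.5·6.37 = 0.
That is s² + 4.585s + 22.3 = 0, so ω_n = 4.722 rad/s and ζ = 4.585/(2·4.722) = 0.4855.
%OS = 100·exp(−πζ/√(1−ζ²)) = 17.5%.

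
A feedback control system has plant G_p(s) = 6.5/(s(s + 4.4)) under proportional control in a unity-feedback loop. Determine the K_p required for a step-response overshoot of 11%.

K_p = 2.25

From %OS = 100·exp(−πζ/√(1−ζ²)) = 11%, ζ = −ln(0.11)/√(π²+ln²(0.11)) = 0.5749.
Characteristic equation s² + 4.4s + 6.5K_p = 0 gives ζ = 4.4/(2√(6.5K_p)).
Setting ζ = 0.5749: √(6.5K_p) = 4.4/(2·0.5749) = 3.827, so K_p = 14.64/6.5 = 2.25.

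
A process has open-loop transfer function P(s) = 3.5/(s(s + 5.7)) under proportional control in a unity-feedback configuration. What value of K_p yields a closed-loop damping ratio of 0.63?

Closed-loop characteristic equation: s² + 5.7s + K_p·3.5 = 0.
So ω_n = √(3.5K_p) and 2ζω_n = 5.7, giving ζ = 5.7/(2√(3.5K_p)).
Setting ζ = 0.63: √(3.5K_p) = 5.7/(2·0.63) = 4.524, so K_p = 20.46/3.5 = 5.85.

K_p = 5.85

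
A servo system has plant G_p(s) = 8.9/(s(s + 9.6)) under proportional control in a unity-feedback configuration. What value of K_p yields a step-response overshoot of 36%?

K_p = 27.1

From %OS = 100·exp(−πζ/√(1−ζ²)) = 36%, ζ = −ln(0.36)/√(π²+ln²(0.36)) = 0.3093.
Characteristic equation s² + 9.6s + 8.9K_p = 0 gives ζ = 9.6/(2√(8.9K_p)).
Setting ζ = 0.3093: √(8.9K_p) = 9.6/(2·0.3093) = 15.52, so K_p = 240.9/8.9 = 27.1.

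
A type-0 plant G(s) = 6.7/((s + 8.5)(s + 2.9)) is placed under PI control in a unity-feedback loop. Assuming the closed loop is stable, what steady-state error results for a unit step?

The PI controller's integrator makes the forward path type 1, so e_ss to a step is zero.

0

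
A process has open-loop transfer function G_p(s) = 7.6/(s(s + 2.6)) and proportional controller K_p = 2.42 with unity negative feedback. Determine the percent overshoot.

36.8%

The closed-loop denominator s² + 2.6s + 18.39 gives ω_n = √18.39 = 4.289 and ζ = 2.6/(2ω_n) = 0.3031.
%OS = 100·exp(−πζ/√(1−ζ²)) = 100·exp(−π·0.3031/√0.9081) = 36.8%.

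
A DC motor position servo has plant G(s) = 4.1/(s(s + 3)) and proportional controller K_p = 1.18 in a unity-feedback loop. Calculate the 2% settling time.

The closed-loop denominator s² + 3s + 4.838 gives ω_n = √4.838 = 2.2 and ζ = 3/(2ω_n) = 0.682.
2% settling time T_s ≈ 4/(ζω_n) = 4/1.5 = 2.67 s.

T_s ≈ 2.67 s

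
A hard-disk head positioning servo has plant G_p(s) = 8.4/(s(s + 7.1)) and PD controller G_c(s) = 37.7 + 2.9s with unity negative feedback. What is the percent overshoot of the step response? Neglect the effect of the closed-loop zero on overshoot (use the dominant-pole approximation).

Forward path: (37.7 + 2.9s)·8.4/(s(s+7.1)). The closed-loop characteristic equation is s² + (7.1 + 8.4·2.9)s + 8.4·37.7 = 0.
That is s² + 31.46s + 316.7 = 0, so ω_n = 17.8 rad/s and ζ = 31.46/(2·17.8) = 0.8839.
%OS = 100·exp(−πζ/√(1−ζ²)) = 0.264%.

0.264%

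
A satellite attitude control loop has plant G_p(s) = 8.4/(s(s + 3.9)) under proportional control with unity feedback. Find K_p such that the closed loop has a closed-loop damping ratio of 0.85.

K_p = 0.627

Closed-loop characteristic equation: s² + 3.9s + K_p·8.4 = 0.
So ω_n = √(8.4K_p) and 2ζω_n = 3.9, giving ζ = 3.9/(2√(8.4K_p)).
Setting ζ = 0.85: √(8.4K_p) = 3.9/(2·0.85) = 2.294, so K_p = 5.263/8.4 = 0.627.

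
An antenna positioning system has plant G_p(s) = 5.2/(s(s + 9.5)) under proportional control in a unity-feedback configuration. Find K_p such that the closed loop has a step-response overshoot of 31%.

From %OS = 100·exp(−πζ/√(1−ζ²)) = 31%, ζ = −ln(0.31)/√(π²+ln²(0.31)) = 0.3493.
Characteristic equation s² + 9.5s + 5.2K_p = 0 gives ζ = 9.5/(2√(5.2K_p)).
Setting ζ = 0.3493: √(5.2K_p) = 9.5/(2·0.3493) = 13.6, so K_p = 184.9/5.2 = 35.6.

K_p = 35.6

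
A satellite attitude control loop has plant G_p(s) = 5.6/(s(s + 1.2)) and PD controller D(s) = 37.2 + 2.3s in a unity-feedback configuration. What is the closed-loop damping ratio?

ζ = 0.488

Forward path: (37.2 + 2.3s)·5.6/(s(s+1.2)). The closed-loop characteristic equation is s² + (1.2 + 5.6·2.3)s + 5.6·37.2 = 0.
That is s² + 14.08s + 208.3 = 0, so ω_n = 14.43 rad/s and ζ = 14.08/(2·14.43) = 0.4878.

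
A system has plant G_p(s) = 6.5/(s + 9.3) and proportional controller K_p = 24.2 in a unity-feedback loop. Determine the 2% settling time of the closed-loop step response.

Closed-loop transfer function: T(s) = K_p·G_p(s)/(1 + K_p·G_p(s)) = 157.3/(s + 9.3 + 157.3) = 157.3/(s + 166.6).
Time constant τ = 1/166.6 = 0.006002 s, so the 2% settling time is about 4τ = 0.024 s.

T_s ≈ 0.024 s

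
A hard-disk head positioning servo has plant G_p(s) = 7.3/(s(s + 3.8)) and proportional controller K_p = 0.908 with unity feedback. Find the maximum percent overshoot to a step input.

From 1 + K_pG_p(s) = 0: s² + 3.8s + 6.628 = 0 ⇒ ω_n = 2.575, ζ = 0.738.
%OS = 100·exp(−πζ/√(1−ζ²)) = 100·exp(−π·0.738/√0.4554) = 3.22%.

3.22%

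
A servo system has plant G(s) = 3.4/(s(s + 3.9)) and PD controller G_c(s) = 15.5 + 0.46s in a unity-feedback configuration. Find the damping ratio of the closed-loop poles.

Forward path: (15.5 + 0.46s)·3.4/(s(s+3.9)). The closed-loop characteristic equation is s² + (3.9 + 3.4·0.46)s + 3.4·15.5 = 0.
That is s² + 5.464s + 52.7 = 0, so ω_n = 7.259 rad/s and ζ = 5.464/(2·7.259) = 0.3763.

ζ = 0.376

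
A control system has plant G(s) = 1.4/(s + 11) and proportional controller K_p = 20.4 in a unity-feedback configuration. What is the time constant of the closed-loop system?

τ = 0.0253 s

Closed-loop transfer function: T(s) = K_p·G(s)/(1 + K_p·G(s)) = 28.56/(s + 11 + 28.56) = 28.56/(s + 39.56).
Time constant τ = 1/39.56 = 0.0253 s.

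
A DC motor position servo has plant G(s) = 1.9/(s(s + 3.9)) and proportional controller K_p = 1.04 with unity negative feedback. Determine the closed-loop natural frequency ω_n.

With unity feedback the closed-loop characteristic equation is s² + 3.9s + 1.04·1.9 = s² + 3.9s + 1.976 = 0.
Matching s² + 2ζω_n s + ω_n²: ω_n = √1.976 = 1.406 rad/s and 2ζω_n = 3.9, so ζ = 3.9/(2·1.406) = 1.39.

ω_n = 1.41 rad/s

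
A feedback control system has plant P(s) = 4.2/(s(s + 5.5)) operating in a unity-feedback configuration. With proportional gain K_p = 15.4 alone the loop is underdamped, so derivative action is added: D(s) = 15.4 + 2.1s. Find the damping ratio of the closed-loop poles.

Forward path: (15.4 + 2.1s)·4.2/(s(s+5.5)). The closed-loop characteristic equation is s² + (5.5 + 4.2·2.1)s + 4.2·15.4 = 0.
That is s² + 14.32s + 64.68 = 0, so ω_n = 8.042 rad/s and ζ = 14.32/(2·8.042) = 0.8903.

ζ = 0.89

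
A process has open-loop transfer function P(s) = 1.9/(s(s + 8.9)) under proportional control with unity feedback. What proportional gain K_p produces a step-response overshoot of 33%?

K_p = 94.1

From %OS = 100·exp(−πζ/√(1−ζ²)) = 33%, ζ = −ln(0.33)/√(π²+ln²(0.33)) = 0.3328.
Characteristic equation s² + 8.9s + 1.9K_p = 0 gives ζ = 8.9/(2√(1.9K_p)).
Setting ζ = 0.3328: √(1.9K_p) = 8.9/(2·0.3328) = 13.37, so K_p = 178.8/1.9 = 94.1.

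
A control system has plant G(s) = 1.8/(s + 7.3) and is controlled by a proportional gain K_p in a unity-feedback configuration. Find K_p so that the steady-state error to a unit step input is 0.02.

The loop is type 0, so e_ss(step) = 1/(1 + K_pos) with K_pos = K_p·G(0).
G(0) = 0.2466. Require 1/(1 + K_p·0.2466) = 0.02, so 1 + 0.2466·K_p = 50.
K_p = (50 − 1)/0.2466 = 199.

K_p = 199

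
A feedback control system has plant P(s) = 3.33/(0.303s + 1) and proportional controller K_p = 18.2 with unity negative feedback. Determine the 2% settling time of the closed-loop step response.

Closed loop: T(s) = K_p·P/(1+K_p·P) = 60.61/(0.303s + 1 + 60.61), with pole at s = −(1 + 60.61)/0.303 = −203.3.
τ = 1/203.3 = 0.004918 s, so 2% settling time ≈ 4τ = 0.0197 s.

T_s ≈ 0.0197 s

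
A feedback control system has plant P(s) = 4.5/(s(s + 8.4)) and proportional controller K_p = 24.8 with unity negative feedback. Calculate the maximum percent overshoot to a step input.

25.6%

Closed-loop characteristic equation: s² + 8.4s + 111.6 = 0, so ω_n = 10.56 rad/s and ζ = 8.4/(2·10.56) = 0.3976.
%OS = 100·exp(−πζ/√(1−ζ²)) = 100·exp(−π·0.3976/√0.8419) = 25.6%.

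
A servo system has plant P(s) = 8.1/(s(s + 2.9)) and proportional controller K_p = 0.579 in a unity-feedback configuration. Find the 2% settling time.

From 1 + K_pP(s) = 0: s² + 2.9s + 4.69 = 0 ⇒ ω_n = 2.166, ζ = 0.6696.
2% settling time T_s ≈ 4/(ζω_n) = 4/1.45 = 2.76 s.

T_s ≈ 2.76 s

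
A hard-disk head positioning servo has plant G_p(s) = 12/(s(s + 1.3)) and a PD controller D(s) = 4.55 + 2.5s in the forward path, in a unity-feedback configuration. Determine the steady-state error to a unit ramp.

0.0238

The loop has one pole at the origin (type 1). Velocity error constant K_v = lim_{s→0} s·D(s)G_p(s) = 4.55·12/1.3 = 42.
Steady-state error to a unit ramp: e_ss = 1/K_v = 0.0238.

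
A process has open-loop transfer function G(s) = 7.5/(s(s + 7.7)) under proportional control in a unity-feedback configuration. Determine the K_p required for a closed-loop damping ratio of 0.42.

K_p = 11.2

Closed-loop characteristic equation: s² + 7.7s + K_p·7.5 = 0.
So ω_n = √(7.5K_p) and 2ζω_n = 7.7, giving ζ = 7.7/(2√(7.5K_p)).
Setting ζ = 0.42: √(7.5K_p) = 7.7/(2·0.42) = 9.167, so K_p = 84.03/7.5 = 11.2.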